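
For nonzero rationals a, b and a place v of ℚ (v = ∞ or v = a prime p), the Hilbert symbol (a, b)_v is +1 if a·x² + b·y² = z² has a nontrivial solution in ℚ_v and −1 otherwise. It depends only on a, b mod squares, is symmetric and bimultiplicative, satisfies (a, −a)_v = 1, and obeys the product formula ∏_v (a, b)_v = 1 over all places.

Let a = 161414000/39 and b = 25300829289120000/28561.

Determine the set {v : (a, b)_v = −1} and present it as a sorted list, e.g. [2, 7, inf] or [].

[3, 5, 13, 23]

(a, b) ≡ (130065, 33) mod (ℚ^×)²; places V = {2, 3, 5, 7, 11, 13, 23, 29, 31, ∞}.
(a,b)_29: α=1, u≡3; β=2, v≡13 (mod 29); (3|29)=-1, (13|29)=+1; sign (−1)^0·-1^2·+1^1 = +1.
(a,b)_31: α=0, u≡28; β=2, v≡8 (mod 31); (28|31)=+1, (8|31)=+1; sign (−1)^0·+1^2·+1^0 = +1.
(a,b)_2: α=4, β=8; u≡1, v≡1 (mod 8); ε(u)ε(v)=0·0, αω(v)=4·0, βω(u)=8·0; sum ≡ 0  ⇒  +1.
(a,b)_11: α=2, u≡5; β=3, v≡3 (mod 11); (5|11)=+1, (3|11)=+1; sign (−1)^0·+1^3·+1^2 = +1.
(a,b)_23: α=1, u≡15; β=0, v≡20 (mod 23); (15|23)=-1, (20|23)=-1; sign (−1)^0·-1^0·-1^1 = -1.
(a,b)_13: α=-1, u≡11; β=-4, v≡5 (mod 13); (11|13)=-1, (5|13)=-1; sign (−1)^0·-1^-4·-1^-1 = -1.
(a,b)_7: α=0, u≡5; β=2, v≡6 (mod 7); (5|7)=-1, (6|7)=-1; sign (−1)^0·-1^2·-1^0 = +1.
(a,b)_3: α=-1, u≡2; β=1, v≡2 (mod 3); (2|3)=-1, (2|3)=-1; sign (−1)^1·-1^1·-1^-1 = -1.
(a,b)_5: α=3, u≡3; β=4, v≡2 (mod 5); (3|5)=-1, (2|5)=-1; sign (−1)^0·-1^4·-1^3 = -1.
(a,b)_∞: sgn(130065)=+, sgn(33)=+, so +1.
|Ram(130065, 33)| = 4, even; anisotropic at {3, 5, 13, 23}.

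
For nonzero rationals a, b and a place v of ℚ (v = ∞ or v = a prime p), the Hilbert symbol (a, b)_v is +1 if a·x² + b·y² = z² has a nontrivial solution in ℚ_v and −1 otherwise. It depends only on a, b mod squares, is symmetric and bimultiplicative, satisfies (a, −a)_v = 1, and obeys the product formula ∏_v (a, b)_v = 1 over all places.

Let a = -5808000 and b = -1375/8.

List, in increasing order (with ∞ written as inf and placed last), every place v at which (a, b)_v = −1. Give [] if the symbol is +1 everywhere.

[5, inf]

Mod squares: a ≡ -30, b ≡ -110. Check v ∈ {∞, 2, 3, 5, 11}.
v=∞: -30 < 0 and -110 < 0  ⇒  (a,b)_∞ = -1.
v=5: a=5^3·(≡1), b=5^3·(≡3) mod 5; (1|5)=+1, (3|5)=-1; (−1)^{3·3·2}·(+1)^3·(-1)^3 = -1.
v=2: v_2(a)=7, v_2(b)=-3; units ≡ 1, 1 (mod 8); ε·ε+αω+βω = 0·0+7·0+-3·0 ≡ 0  ⇒  (a,b)_2 = +1.
v=3: a=3^1·(≡2), b=3^0·(≡1) mod 3; (2|3)=-1, (1|3)=+1; (−1)^{1·0·1}·(-1)^0·(+1)^1 = +1.
v=11: a=11^2·(≡4), b=11^1·(≡5) mod 11; (4|11)=+1, (5|11)=+1; (−1)^{2·1·5}·(+1)^1·(+1)^2 = +1.
Ram(-30, -110) = {5, ∞}; no ℚ_5-point on the conic.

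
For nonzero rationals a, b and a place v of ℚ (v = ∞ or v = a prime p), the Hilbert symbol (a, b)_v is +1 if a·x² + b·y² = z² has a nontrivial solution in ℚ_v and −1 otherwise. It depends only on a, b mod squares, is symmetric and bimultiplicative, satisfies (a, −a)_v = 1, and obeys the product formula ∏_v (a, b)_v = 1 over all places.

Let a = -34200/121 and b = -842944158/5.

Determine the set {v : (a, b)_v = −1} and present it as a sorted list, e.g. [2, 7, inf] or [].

Mod squares: a ≡ -38, b ≡ -13110. Check v ∈ {∞, 2, 3, 5, 7, 11, 19, 23}.
v=∞: -38 < 0 and -13110 < 0  ⇒  (a,b)_∞ = -1.
v=7: a=7^0·(≡1), b=7^2·(≡4) mod 7; (1|7)=+1, (4|7)=+1; (−1)^{0·2·3}·(+1)^2·(+1)^0 = +1.
v=19: a=19^1·(≡17), b=19^1·(≡10) mod 19; (17|19)=+1, (10|19)=-1; (−1)^{1·1·9}·(+1)^1·(-1)^1 = +1.
v=5: a=5^2·(≡2), b=5^-1·(≡2) mod 5; (2|5)=-1, (2|5)=-1; (−1)^{2·-1·2}·(-1)^-1·(-1)^2 = -1.
v=2: v_2(a)=3, v_2(b)=1; units ≡ 5, 5 (mod 8); ε·ε+αω+βω = 0·0+3·1+1·1 ≡ 0  ⇒  (a,b)_2 = +1.
v=23: a=23^0·(≡4), b=23^1·(≡22) mod 23; (4|23)=+1, (22|23)=-1; (−1)^{0·1·11}·(+1)^1·(-1)^0 = +1.
v=11: a=11^-2·(≡10), b=11^0·(≡2) mod 11; (10|11)=-1, (2|11)=-1; (−1)^{-2·0·5}·(-1)^0·(-1)^-2 = +1.
v=3: a=3^2·(≡1), b=3^9·(≡1) mod 3; (1|3)=+1, (1|3)=+1; (−1)^{2·9·1}·(+1)^9·(+1)^2 = +1.
Ram(-38, -13110) = {5, ∞}; no ℚ_5-point on the conic.

[5, inf]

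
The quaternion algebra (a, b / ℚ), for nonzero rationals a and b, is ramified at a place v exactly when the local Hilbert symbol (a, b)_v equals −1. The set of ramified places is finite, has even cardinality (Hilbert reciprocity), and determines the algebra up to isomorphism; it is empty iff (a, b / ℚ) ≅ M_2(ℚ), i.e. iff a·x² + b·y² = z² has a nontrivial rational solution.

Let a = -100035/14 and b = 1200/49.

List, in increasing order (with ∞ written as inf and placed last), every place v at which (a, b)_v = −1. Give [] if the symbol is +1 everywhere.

Mod squares: a ≡ -17290, b ≡ 3. Check v ∈ {∞, 2, 3, 5, 7, 13, 19}.
v=13: a=13^1·(≡1), b=13^0·(≡3) mod 13; (1|13)=+1, (3|13)=+1; (−1)^{1·0·6}·(+1)^0·(+1)^1 = +1.
v=5: a=5^1·(≡2), b=5^2·(≡2) mod 5; (2|5)=-1, (2|5)=-1; (−1)^{1·2·2}·(-1)^2·(-1)^1 = -1.
v=19: a=19^1·(≡8), b=19^0·(≡2) mod 19; (8|19)=-1, (2|19)=-1; (−1)^{1·0·9}·(-1)^0·(-1)^1 = -1.
v=7: a=7^-1·(≡1), b=7^-2·(≡3) mod 7; (1|7)=+1, (3|7)=-1; (−1)^{-1·-2·3}·(+1)^-2·(-1)^-1 = -1.
v=3: a=3^4·(≡2), b=3^1·(≡1) mod 3; (2|3)=-1, (1|3)=+1; (−1)^{4·1·1}·(-1)^1·(+1)^4 = -1.
v=2: v_2(a)=-1, v_2(b)=4; units ≡ 3, 3 (mod 8); ε·ε+αω+βω = 1·1+-1·1+4·1 ≡ 0  ⇒  (a,b)_2 = +1.
v=∞: -17290 < 0 and 3 > 0  ⇒  (a,b)_∞ = +1.
(-17290, 3 / ℚ) ramifies at {3, 5, 7, 19}: a division algebra.

[3, 5, 7, 19]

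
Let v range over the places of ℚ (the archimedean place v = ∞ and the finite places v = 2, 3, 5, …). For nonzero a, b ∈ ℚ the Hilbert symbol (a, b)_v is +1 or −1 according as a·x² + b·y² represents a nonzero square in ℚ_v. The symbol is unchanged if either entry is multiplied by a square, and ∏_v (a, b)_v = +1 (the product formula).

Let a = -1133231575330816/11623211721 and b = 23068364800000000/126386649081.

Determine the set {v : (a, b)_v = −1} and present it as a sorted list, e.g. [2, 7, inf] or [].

Mod squares: a ≡ -31, b ≡ 1333. Check v ∈ {∞, 2, 3, 5, 7, 11, 13, 19, 31, 43}.
v=7: a=7^0·(≡2), b=7^-2·(≡3) mod 7; (2|7)=+1, (3|7)=-1; (−1)^{0·-2·3}·(+1)^-2·(-1)^0 = +1.
v=3: a=3^-8·(≡2), b=3^-10·(≡1) mod 3; (2|3)=-1, (1|3)=+1; (−1)^{-8·-10·1}·(-1)^-10·(+1)^-8 = +1.
v=43: a=43^2·(≡28), b=43^1·(≡35) mod 43; (28|43)=-1, (35|43)=+1; (−1)^{2·1·21}·(-1)^1·(+1)^2 = -1.
v=13: a=13^6·(≡6), b=13^2·(≡8) mod 13; (6|13)=-1, (8|13)=-1; (−1)^{6·2·6}·(-1)^2·(-1)^6 = +1.
v=11: a=11^-6·(≡10), b=11^-2·(≡8) mod 11; (10|11)=-1, (8|11)=-1; (−1)^{-6·-2·5}·(-1)^-2·(-1)^-6 = +1.
v=5: a=5^0·(≡4), b=5^8·(≡3) mod 5; (4|5)=+1, (3|5)=-1; (−1)^{0·8·2}·(+1)^8·(-1)^0 = +1.
v=31: a=31^1·(≡15), b=31^1·(≡27) mod 31; (15|31)=-1, (27|31)=-1; (−1)^{1·1·15}·(-1)^1·(-1)^1 = -1.
v=2: v_2(a)=12, v_2(b)=18; units ≡ 1, 5 (mod 8); ε·ε+αω+βω = 0·0+12·1+18·0 ≡ 0  ⇒  (a,b)_2 = +1.
v=19: a=19^0·(≡11), b=19^-2·(≡8) mod 19; (11|19)=+1, (8|19)=-1; (−1)^{0·-2·9}·(+1)^-2·(-1)^0 = +1.
v=∞: -31 < 0 and 1333 > 0  ⇒  (a,b)_∞ = +1.
|Ram(-31, 1333)| = 2, even; anisotropic at {31, 43}.

[31, 43]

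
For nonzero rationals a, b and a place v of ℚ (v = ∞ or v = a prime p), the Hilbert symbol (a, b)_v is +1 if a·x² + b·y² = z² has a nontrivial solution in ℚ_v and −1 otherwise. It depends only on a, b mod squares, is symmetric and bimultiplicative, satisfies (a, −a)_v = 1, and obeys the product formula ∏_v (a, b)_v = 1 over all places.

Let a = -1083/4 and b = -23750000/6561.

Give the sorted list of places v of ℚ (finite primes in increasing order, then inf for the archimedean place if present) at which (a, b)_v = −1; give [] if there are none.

(a, b) ≡ (-3, -95) mod (ℚ^×)²; places V = {2, 3, 5, 19, ∞}.
(a,b)_3: α=1, u≡2; β=-8, v≡1 (mod 3); (2|3)=-1, (1|3)=+1; sign (−1)^0·-1^-8·+1^1 = +1.
(a,b)_19: α=2, u≡4; β=1, v≡8 (mod 19); (4|19)=+1, (8|19)=-1; sign (−1)^0·+1^1·-1^2 = +1.
(a,b)_5: α=0, u≡3; β=7, v≡1 (mod 5); (3|5)=-1, (1|5)=+1; sign (−1)^0·-1^7·+1^0 = -1.
(a,b)_∞: sgn(-3)=−, sgn(-95)=−, so -1.
(a,b)_2: α=-2, β=4; u≡5, v≡1 (mod 8); ε(u)ε(v)=0·0, αω(v)=-2·0, βω(u)=4·1; sum ≡ 0  ⇒  +1.
Ram(-3, -95) = {5, ∞}; no ℚ_5-point on the conic.

[5, inf]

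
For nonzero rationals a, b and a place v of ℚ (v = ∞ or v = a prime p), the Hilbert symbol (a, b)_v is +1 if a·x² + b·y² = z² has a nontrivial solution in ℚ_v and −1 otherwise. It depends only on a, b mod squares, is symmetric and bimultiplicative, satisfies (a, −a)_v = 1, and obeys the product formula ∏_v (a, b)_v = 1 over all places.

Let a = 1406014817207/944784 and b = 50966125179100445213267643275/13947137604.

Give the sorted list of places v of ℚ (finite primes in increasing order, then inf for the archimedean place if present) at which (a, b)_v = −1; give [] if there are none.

[2, 23]

(a, b) ≡ (23, 299) mod (ℚ^×)²; places V = {2, 3, 5, 7, 11, 13, 19, 23, ∞}.
(a,b)_∞: sgn(23)=+, sgn(299)=+, so +1.
(a,b)_23: α=1, u≡6; β=3, v≡9 (mod 23); (6|23)=+1, (9|23)=+1; sign (−1)^1·+1^3·+1^1 = -1.
(a,b)_3: α=-10, u≡2; β=-20, v≡2 (mod 3); (2|3)=-1, (2|3)=-1; sign (−1)^0·-1^-20·-1^-10 = +1.
(a,b)_11: α=2, u≡1; β=4, v≡8 (mod 11); (1|11)=+1, (8|11)=-1; sign (−1)^0·+1^4·-1^2 = +1.
(a,b)_2: α=-4, β=-2; u≡7, v≡3 (mod 8); ε(u)ε(v)=1·1, αω(v)=-4·1, βω(u)=-2·0; sum ≡ 1  ⇒  -1.
(a,b)_7: α=2, u≡2; β=2, v≡3 (mod 7); (2|7)=+1, (3|7)=-1; sign (−1)^0·+1^2·-1^2 = +1.
(a,b)_5: α=0, u≡3; β=2, v≡4 (mod 5); (3|5)=-1, (4|5)=+1; sign (−1)^0·-1^2·+1^0 = +1.
(a,b)_13: α=4, u≡1; β=11, v≡1 (mod 13); (1|13)=+1, (1|13)=+1; sign (−1)^0·+1^11·+1^4 = +1.
(a,b)_19: α=2, u≡6; β=4, v≡10 (mod 19); (6|19)=+1, (10|19)=-1; sign (−1)^0·+1^4·-1^2 = +1.
(23, 299 / ℚ) ramifies at {2, 23}: a division algebra.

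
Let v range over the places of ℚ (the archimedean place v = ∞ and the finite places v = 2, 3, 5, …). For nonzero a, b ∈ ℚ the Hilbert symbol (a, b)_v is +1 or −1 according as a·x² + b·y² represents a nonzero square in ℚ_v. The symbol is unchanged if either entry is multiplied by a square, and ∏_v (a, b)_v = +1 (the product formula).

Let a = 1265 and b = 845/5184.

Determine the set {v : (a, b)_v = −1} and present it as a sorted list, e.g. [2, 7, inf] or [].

(a, b) ≡ (1265, 5) mod (ℚ^×)²; places V = {2, 3, 5, 11, 13, 23, ∞}.
(a,b)_3: α=0, u≡2; β=-4, v≡2 (mod 3); (2|3)=-1, (2|3)=-1; sign (−1)^0·-1^-4·-1^0 = +1.
(a,b)_2: α=0, β=-6; u≡1, v≡5 (mod 8); ε(u)ε(v)=0·0, αω(v)=0·1, βω(u)=-6·0; sum ≡ 0  ⇒  +1.
(a,b)_23: α=1, u≡9; β=0, v≡7 (mod 23); (9|23)=+1, (7|23)=-1; sign (−1)^0·+1^0·-1^1 = -1.
(a,b)_∞: sgn(1265)=+, sgn(5)=+, so +1.
(a,b)_13: α=0, u≡4; β=2, v≡7 (mod 13); (4|13)=+1, (7|13)=-1; sign (−1)^0·+1^2·-1^0 = +1.
(a,b)_11: α=1, u≡5; β=0, v≡3 (mod 11); (5|11)=+1, (3|11)=+1; sign (−1)^0·+1^0·+1^1 = +1.
(a,b)_5: α=1, u≡3; β=1, v≡1 (mod 5); (3|5)=-1, (1|5)=+1; sign (−1)^0·-1^1·+1^1 = -1.
Ram(1265, 5) = {5, 23}; no ℚ_5-point on the conic.

[5, 23]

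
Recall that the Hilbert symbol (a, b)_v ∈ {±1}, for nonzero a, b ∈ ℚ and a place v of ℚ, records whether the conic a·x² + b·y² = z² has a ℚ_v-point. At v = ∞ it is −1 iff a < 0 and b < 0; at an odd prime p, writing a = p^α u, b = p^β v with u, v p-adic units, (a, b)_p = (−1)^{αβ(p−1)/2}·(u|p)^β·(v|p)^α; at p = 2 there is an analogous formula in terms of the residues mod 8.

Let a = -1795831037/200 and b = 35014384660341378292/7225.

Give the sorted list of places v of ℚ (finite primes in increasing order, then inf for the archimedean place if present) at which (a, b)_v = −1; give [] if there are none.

(a, b) ≡ (-73299226, 133) mod (ℚ^×)²; places V = {2, 5, 7, 11, 13, 17, 19, 41, 47, ∞}.
(a,b)_47: α=1, u≡31; β=2, v≡45 (mod 47); (31|47)=-1, (45|47)=-1; sign (−1)^0·-1^2·-1^1 = -1.
(a,b)_2: α=-3, β=2; u≡3, v≡5 (mod 8); ε(u)ε(v)=1·0, αω(v)=-3·1, βω(u)=2·1; sum ≡ 1  ⇒  -1.
(a,b)_41: α=1, u≡34; β=2, v≡20 (mod 41); (34|41)=-1, (20|41)=+1; sign (−1)^0·-1^2·+1^1 = +1.
(a,b)_19: α=1, u≡11; β=3, v≡4 (mod 19); (11|19)=+1, (4|19)=+1; sign (−1)^1·+1^3·+1^1 = -1.
(a,b)_7: α=3, u≡3; β=5, v≡3 (mod 7); (3|7)=-1, (3|7)=-1; sign (−1)^1·-1^5·-1^3 = -1.
(a,b)_5: α=-2, u≡1; β=-2, v≡3 (mod 5); (1|5)=+1, (3|5)=-1; sign (−1)^0·+1^-2·-1^-2 = +1.
(a,b)_17: α=0, u≡12; β=-2, v≡11 (mod 17); (12|17)=-1, (11|17)=-1; sign (−1)^0·-1^-2·-1^0 = +1.
(a,b)_11: α=1, u≡1; β=2, v≡5 (mod 11); (1|11)=+1, (5|11)=+1; sign (−1)^0·+1^2·+1^1 = +1.
(a,b)_13: α=1, u≡10; β=2, v≡1 (mod 13); (10|13)=+1, (1|13)=+1; sign (−1)^0·+1^2·+1^1 = +1.
(a,b)_∞: sgn(-73299226)=−, sgn(133)=+, so +1.
Ram(-73299226, 133) = {2, 7, 19, 47}; no ℚ_2-point on the conic.

[2, 7, 19, 47]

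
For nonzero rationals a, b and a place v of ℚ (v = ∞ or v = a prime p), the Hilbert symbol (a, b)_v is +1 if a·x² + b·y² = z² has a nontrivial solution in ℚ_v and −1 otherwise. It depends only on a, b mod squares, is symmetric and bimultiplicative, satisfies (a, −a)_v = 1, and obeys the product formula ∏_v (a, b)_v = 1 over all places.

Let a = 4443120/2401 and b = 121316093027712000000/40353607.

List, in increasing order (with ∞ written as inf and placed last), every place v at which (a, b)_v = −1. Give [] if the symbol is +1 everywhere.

(a, b) ≡ (255, 714) mod (ℚ^×)²; places V = {2, 3, 5, 7, 11, 17, ∞}.
(a,b)_7: α=-4, u≡3; β=-9, v≡2 (mod 7); (3|7)=-1, (2|7)=+1; sign (−1)^0·-1^-9·+1^-4 = -1.
(a,b)_3: α=3, u≡1; β=13, v≡1 (mod 3); (1|3)=+1, (1|3)=+1; sign (−1)^1·+1^13·+1^3 = -1.
(a,b)_11: α=2, u≡8; β=2, v≡10 (mod 11); (8|11)=-1, (10|11)=-1; sign (−1)^0·-1^2·-1^2 = +1.
(a,b)_2: α=4, β=13; u≡7, v≡5 (mod 8); ε(u)ε(v)=1·0, αω(v)=4·1, βω(u)=13·0; sum ≡ 0  ⇒  +1.
(a,b)_5: α=1, u≡4; β=6, v≡4 (mod 5); (4|5)=+1, (4|5)=+1; sign (−1)^0·+1^6·+1^1 = +1.
(a,b)_∞: sgn(255)=+, sgn(714)=+, so +1.
(a,b)_17: α=1, u≡9; β=3, v≡4 (mod 17); (9|17)=+1, (4|17)=+1; sign (−1)^0·+1^3·+1^1 = +1.
|Ram(255, 714)| = 2, even; anisotropic at {3, 7}.

[3, 7]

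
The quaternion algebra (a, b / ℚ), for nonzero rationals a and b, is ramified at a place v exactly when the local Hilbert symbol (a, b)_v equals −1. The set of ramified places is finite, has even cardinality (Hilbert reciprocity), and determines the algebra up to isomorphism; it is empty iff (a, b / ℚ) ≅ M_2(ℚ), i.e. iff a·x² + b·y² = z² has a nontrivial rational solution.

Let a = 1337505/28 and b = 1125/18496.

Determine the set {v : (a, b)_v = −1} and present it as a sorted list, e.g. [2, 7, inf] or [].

Mod squares: a ≡ 25935, b ≡ 5. Check v ∈ {∞, 2, 3, 5, 7, 13, 17, 19}.
v=13: a=13^1·(≡8), b=13^0·(≡2) mod 13; (8|13)=-1, (2|13)=-1; (−1)^{1·0·6}·(-1)^0·(-1)^1 = -1.
v=2: v_2(a)=-2, v_2(b)=-6; units ≡ 7, 5 (mod 8); ε·ε+αω+βω = 1·0+-2·1+-6·0 ≡ 0  ⇒  (a,b)_2 = +1.
v=7: a=7^-1·(≡2), b=7^0·(≡6) mod 7; (2|7)=+1, (6|7)=-1; (−1)^{-1·0·3}·(+1)^0·(-1)^-1 = -1.
v=∞: 25935 > 0 and 5 > 0  ⇒  (a,b)_∞ = +1.
v=5: a=5^1·(≡2), b=5^3·(≡4) mod 5; (2|5)=-1, (4|5)=+1; (−1)^{1·3·2}·(-1)^3·(+1)^1 = -1.
v=3: a=3^1·(≡2), b=3^2·(≡2) mod 3; (2|3)=-1, (2|3)=-1; (−1)^{1·2·1}·(-1)^2·(-1)^1 = -1.
v=17: a=17^0·(≡12), b=17^-2·(≡12) mod 17; (12|17)=-1, (12|17)=-1; (−1)^{0·-2·8}·(-1)^-2·(-1)^0 = +1.
v=19: a=19^3·(≡9), b=19^0·(≡11) mod 19; (9|19)=+1, (11|19)=+1; (−1)^{3·0·9}·(+1)^0·(+1)^3 = +1.
Ram(25935, 5) = {3, 5, 7, 13}; no ℚ_3-point on the conic.

[3, 5, 7, 13]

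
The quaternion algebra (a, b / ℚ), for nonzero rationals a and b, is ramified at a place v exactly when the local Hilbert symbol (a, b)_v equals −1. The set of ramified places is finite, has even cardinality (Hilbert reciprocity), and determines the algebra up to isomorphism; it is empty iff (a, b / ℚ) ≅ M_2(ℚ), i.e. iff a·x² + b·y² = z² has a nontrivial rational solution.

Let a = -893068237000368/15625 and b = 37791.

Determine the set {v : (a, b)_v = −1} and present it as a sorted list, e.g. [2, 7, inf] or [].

(a, b) ≡ (-323, 4199) mod (ℚ^×)²; places V = {2, 3, 5, 11, 13, 17, 19, ∞}.
(a,b)_17: α=3, u≡15; β=1, v≡13 (mod 17); (15|17)=+1, (13|17)=+1; sign (−1)^0·+1^1·+1^3 = +1.
(a,b)_13: α=2, u≡11; β=1, v≡8 (mod 13); (11|13)=-1, (8|13)=-1; sign (−1)^0·-1^1·-1^2 = -1.
(a,b)_∞: sgn(-323)=−, sgn(4199)=+, so +1.
(a,b)_5: α=-6, u≡2; β=0, v≡1 (mod 5); (2|5)=-1, (1|5)=+1; sign (−1)^0·-1^0·+1^-6 = +1.
(a,b)_11: α=2, u≡10; β=0, v≡6 (mod 11); (10|11)=-1, (6|11)=-1; sign (−1)^0·-1^0·-1^2 = +1.
(a,b)_19: α=3, u≡12; β=1, v≡13 (mod 19); (12|19)=-1, (13|19)=-1; sign (−1)^1·-1^1·-1^3 = -1.
(a,b)_3: α=4, u≡1; β=2, v≡2 (mod 3); (1|3)=+1, (2|3)=-1; sign (−1)^0·+1^2·-1^4 = +1.
(a,b)_2: α=4, β=0; u≡5, v≡7 (mod 8); ε(u)ε(v)=0·1, αω(v)=4·0, βω(u)=0·1; sum ≡ 0  ⇒  +1.
Ram(-323, 4199) = {13, 19}; no ℚ_13-point on the conic.

[13, 19]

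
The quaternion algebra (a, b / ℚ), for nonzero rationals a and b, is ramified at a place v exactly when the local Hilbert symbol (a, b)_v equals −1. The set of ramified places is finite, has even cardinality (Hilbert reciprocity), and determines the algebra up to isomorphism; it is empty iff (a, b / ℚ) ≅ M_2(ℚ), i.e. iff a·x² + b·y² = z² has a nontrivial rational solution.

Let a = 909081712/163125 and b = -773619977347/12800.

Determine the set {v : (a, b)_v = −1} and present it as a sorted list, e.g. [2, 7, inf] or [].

Mod squares: a ≡ 203, b ≡ -104006. Check v ∈ {∞, 2, 3, 5, 7, 11, 17, 19, 23, 29, 37}.
v=19: a=19^0·(≡15), b=19^3·(≡6) mod 19; (15|19)=-1, (6|19)=+1; (−1)^{0·3·9}·(-1)^3·(+1)^0 = -1.
v=23: a=23^0·(≡20), b=23^1·(≡4) mod 23; (20|23)=-1, (4|23)=+1; (−1)^{0·1·11}·(-1)^1·(+1)^0 = -1.
v=3: a=3^-2·(≡2), b=3^0·(≡1) mod 3; (2|3)=-1, (1|3)=+1; (−1)^{-2·0·1}·(-1)^0·(+1)^-2 = +1.
v=11: a=11^2·(≡1), b=11^0·(≡2) mod 11; (1|11)=+1, (2|11)=-1; (−1)^{2·0·5}·(+1)^0·(-1)^2 = +1.
v=37: a=37^2·(≡22), b=37^0·(≡26) mod 37; (22|37)=-1, (26|37)=+1; (−1)^{2·0·18}·(-1)^0·(+1)^2 = +1.
v=7: a=7^3·(≡4), b=7^3·(≡5) mod 7; (4|7)=+1, (5|7)=-1; (−1)^{3·3·3}·(+1)^3·(-1)^3 = +1.
v=5: a=5^-4·(≡2), b=5^-2·(≡4) mod 5; (2|5)=-1, (4|5)=+1; (−1)^{-4·-2·2}·(-1)^-2·(+1)^-4 = +1.
v=17: a=17^0·(≡15), b=17^1·(≡13) mod 17; (15|17)=+1, (13|17)=+1; (−1)^{0·1·8}·(+1)^1·(+1)^0 = +1.
v=2: v_2(a)=4, v_2(b)=-9; units ≡ 3, 5 (mod 8); ε·ε+αω+βω = 1·0+4·1+-9·1 ≡ 1  ⇒  (a,b)_2 = -1.
v=∞: 203 > 0 and -104006 < 0  ⇒  (a,b)_∞ = +1.
v=29: a=29^-1·(≡22), b=29^2·(≡19) mod 29; (22|29)=+1, (19|29)=-1; (−1)^{-1·2·14}·(+1)^2·(-1)^-1 = -1.
|Ram(203, -104006)| = 4, even; anisotropic at {2, 19, 23, 29}.

[2, 19, 23, 29]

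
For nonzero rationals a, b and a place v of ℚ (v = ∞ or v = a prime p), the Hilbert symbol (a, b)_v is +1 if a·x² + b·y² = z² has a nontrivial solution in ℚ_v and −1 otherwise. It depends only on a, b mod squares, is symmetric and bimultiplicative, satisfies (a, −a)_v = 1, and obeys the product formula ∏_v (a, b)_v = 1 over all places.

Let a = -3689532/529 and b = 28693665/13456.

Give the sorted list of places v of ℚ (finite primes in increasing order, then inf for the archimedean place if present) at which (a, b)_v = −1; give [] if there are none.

[5, 7]

(a, b) ≡ (-7, 385) mod (ℚ^×)²; places V = {2, 3, 5, 7, 11, 13, 23, 29, ∞}.
(a,b)_∞: sgn(-7)=−, sgn(385)=+, so +1.
(a,b)_3: α=2, u≡2; β=2, v≡1 (mod 3); (2|3)=-1, (1|3)=+1; sign (−1)^0·-1^2·+1^2 = +1.
(a,b)_11: α=4, u≡1; β=1, v≡10 (mod 11); (1|11)=+1, (10|11)=-1; sign (−1)^0·+1^1·-1^4 = +1.
(a,b)_29: α=0, u≡28; β=-2, v≡14 (mod 29); (28|29)=+1, (14|29)=-1; sign (−1)^0·+1^-2·-1^0 = +1.
(a,b)_23: α=-2, u≡13; β=0, v≡15 (mod 23); (13|23)=+1, (15|23)=-1; sign (−1)^0·+1^0·-1^-2 = +1.
(a,b)_5: α=0, u≡2; β=1, v≡3 (mod 5); (2|5)=-1, (3|5)=-1; sign (−1)^0·-1^1·-1^0 = -1.
(a,b)_7: α=1, u≡6; β=3, v≡6 (mod 7); (6|7)=-1, (6|7)=-1; sign (−1)^1·-1^3·-1^1 = -1.
(a,b)_2: α=2, β=-4; u≡1, v≡1 (mod 8); ε(u)ε(v)=0·0, αω(v)=2·0, βω(u)=-4·0; sum ≡ 0  ⇒  +1.
(a,b)_13: α=0, u≡7; β=2, v≡5 (mod 13); (7|13)=-1, (5|13)=-1; sign (−1)^0·-1^2·-1^0 = +1.
Ram(-7, 385) = {5, 7}; no ℚ_5-point on the conic.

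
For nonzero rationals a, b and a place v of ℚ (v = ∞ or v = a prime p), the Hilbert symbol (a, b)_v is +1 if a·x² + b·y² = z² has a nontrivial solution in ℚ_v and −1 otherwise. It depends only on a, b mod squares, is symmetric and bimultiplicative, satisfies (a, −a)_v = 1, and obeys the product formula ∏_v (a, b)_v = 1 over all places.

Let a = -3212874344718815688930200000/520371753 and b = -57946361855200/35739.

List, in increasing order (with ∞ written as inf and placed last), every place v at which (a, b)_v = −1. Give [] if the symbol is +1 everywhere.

[5, 7, 11, inf]

Mod squares: a ≡ -15015, b ≡ -58058. Check v ∈ {∞, 2, 3, 5, 7, 11, 13, 19, 29, 31}.
v=7: a=7^3·(≡4), b=7^1·(≡1) mod 7; (4|7)=+1, (1|7)=+1; (−1)^{3·1·3}·(+1)^1·(+1)^3 = -1.
v=19: a=19^-4·(≡14), b=19^-2·(≡6) mod 19; (14|19)=-1, (6|19)=+1; (−1)^{-4·-2·9}·(-1)^-2·(+1)^-4 = +1.
v=31: a=31^6·(≡14), b=31^2·(≡2) mod 31; (14|31)=+1, (2|31)=+1; (−1)^{6·2·15}·(+1)^2·(+1)^6 = +1.
v=2: v_2(a)=6, v_2(b)=5; units ≡ 1, 3 (mod 8); ε·ε+αω+βω = 0·1+6·1+5·0 ≡ 0  ⇒  (a,b)_2 = +1.
v=5: a=5^5·(≡2), b=5^2·(≡3) mod 5; (2|5)=-1, (3|5)=-1; (−1)^{5·2·2}·(-1)^2·(-1)^5 = -1.
v=11: a=11^-3·(≡6), b=11^-1·(≡7) mod 11; (6|11)=-1, (7|11)=-1; (−1)^{-3·-1·5}·(-1)^-1·(-1)^-3 = -1.
v=3: a=3^-1·(≡2), b=3^-2·(≡1) mod 3; (2|3)=-1, (1|3)=+1; (−1)^{-1·-2·1}·(-1)^-2·(+1)^-1 = +1.
v=∞: -15015 < 0 and -58058 < 0  ⇒  (a,b)_∞ = -1.
v=13: a=13^7·(≡7), b=13^5·(≡2) mod 13; (7|13)=-1, (2|13)=-1; (−1)^{7·5·6}·(-1)^5·(-1)^7 = +1.
v=29: a=29^2·(≡28), b=29^1·(≡4) mod 29; (28|29)=+1, (4|29)=+1; (−1)^{2·1·14}·(+1)^1·(+1)^2 = +1.
(-15015, -58058 / ℚ) ramifies at {5, 7, 11, ∞}: a division algebra.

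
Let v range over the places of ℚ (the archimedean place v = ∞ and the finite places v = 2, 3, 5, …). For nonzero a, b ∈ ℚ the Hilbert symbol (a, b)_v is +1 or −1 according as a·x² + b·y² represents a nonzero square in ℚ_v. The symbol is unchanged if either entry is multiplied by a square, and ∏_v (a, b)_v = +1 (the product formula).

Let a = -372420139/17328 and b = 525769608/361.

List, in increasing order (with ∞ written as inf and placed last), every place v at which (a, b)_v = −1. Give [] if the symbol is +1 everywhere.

[7, 13]

(a, b) ≡ (-273, 9282) mod (ℚ^×)²; places V = {2, 3, 7, 13, 17, 19, ∞}.
(a,b)_19: α=-2, u≡2; β=-2, v≡12 (mod 19); (2|19)=-1, (12|19)=-1; sign (−1)^0·-1^-2·-1^-2 = +1.
(a,b)_2: α=-4, β=3; u≡7, v≡1 (mod 8); ε(u)ε(v)=1·0, αω(v)=-4·0, βω(u)=3·0; sum ≡ 0  ⇒  +1.
(a,b)_13: α=1, u≡6; β=1, v≡1 (mod 13); (6|13)=-1, (1|13)=+1; sign (−1)^0·-1^1·+1^1 = -1.
(a,b)_3: α=-1, u≡2; β=1, v≡1 (mod 3); (2|3)=-1, (1|3)=+1; sign (−1)^1·-1^1·+1^-1 = +1.
(a,b)_17: α=4, u≡16; β=3, v≡13 (mod 17); (16|17)=+1, (13|17)=+1; sign (−1)^0·+1^3·+1^4 = +1.
(a,b)_∞: sgn(-273)=−, sgn(9282)=+, so +1.
(a,b)_7: α=3, u≡6; β=3, v≡6 (mod 7); (6|7)=-1, (6|7)=-1; sign (−1)^1·-1^3·-1^3 = -1.
|Ram(-273, 9282)| = 2, even; anisotropic at {7, 13}.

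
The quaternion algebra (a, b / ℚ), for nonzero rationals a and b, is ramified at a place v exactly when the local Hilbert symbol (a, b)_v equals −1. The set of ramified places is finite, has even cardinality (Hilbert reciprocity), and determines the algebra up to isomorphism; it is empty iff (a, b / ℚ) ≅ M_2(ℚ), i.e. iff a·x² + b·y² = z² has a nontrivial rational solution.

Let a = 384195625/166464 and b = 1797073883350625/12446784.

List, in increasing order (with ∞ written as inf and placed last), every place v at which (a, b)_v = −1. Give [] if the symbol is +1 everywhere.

[11, 29, 41, 43]

Mod squares: a ≡ 614713, b ≡ 28255601. Check v ∈ {∞, 2, 3, 5, 7, 11, 17, 29, 31, 41, 43, 47}.
v=29: a=29^1·(≡21), b=29^2·(≡19) mod 29; (21|29)=-1, (19|29)=-1; (−1)^{1·2·14}·(-1)^2·(-1)^1 = -1.
v=11: a=11^1·(≡5), b=11^3·(≡9) mod 11; (5|11)=+1, (9|11)=+1; (−1)^{1·3·5}·(+1)^3·(+1)^1 = -1.
v=43: a=43^0·(≡39), b=43^1·(≡35) mod 43; (39|43)=-1, (35|43)=+1; (−1)^{0·1·21}·(-1)^1·(+1)^0 = -1.
v=47: a=47^1·(≡10), b=47^1·(≡9) mod 47; (10|47)=-1, (9|47)=+1; (−1)^{1·1·23}·(-1)^1·(+1)^1 = +1.
v=41: a=41^1·(≡29), b=41^1·(≡20) mod 41; (29|41)=-1, (20|41)=+1; (−1)^{1·1·20}·(-1)^1·(+1)^1 = -1.
v=∞: 614713 > 0 and 28255601 > 0  ⇒  (a,b)_∞ = +1.
v=5: a=5^4·(≡2), b=5^4·(≡4) mod 5; (2|5)=-1, (4|5)=+1; (−1)^{4·4·2}·(-1)^4·(+1)^4 = +1.
v=17: a=17^-2·(≡3), b=17^0·(≡14) mod 17; (3|17)=-1, (14|17)=-1; (−1)^{-2·0·8}·(-1)^0·(-1)^-2 = +1.
v=7: a=7^0·(≡4), b=7^-4·(≡3) mod 7; (4|7)=+1, (3|7)=-1; (−1)^{0·-4·3}·(+1)^-4·(-1)^0 = +1.
v=3: a=3^-2·(≡1), b=3^-4·(≡2) mod 3; (1|3)=+1, (2|3)=-1; (−1)^{-2·-4·1}·(+1)^-4·(-1)^-2 = +1.
v=2: v_2(a)=-6, v_2(b)=-6; units ≡ 1, 1 (mod 8); ε·ε+αω+βω = 0·0+-6·0+-6·0 ≡ 0  ⇒  (a,b)_2 = +1.
v=31: a=31^0·(≡9), b=31^1·(≡16) mod 31; (9|31)=+1, (16|31)=+1; (−1)^{0·1·15}·(+1)^1·(+1)^0 = +1.
Ram(614713, 28255601) = {11, 29, 41, 43}; no ℚ_11-point on the conic.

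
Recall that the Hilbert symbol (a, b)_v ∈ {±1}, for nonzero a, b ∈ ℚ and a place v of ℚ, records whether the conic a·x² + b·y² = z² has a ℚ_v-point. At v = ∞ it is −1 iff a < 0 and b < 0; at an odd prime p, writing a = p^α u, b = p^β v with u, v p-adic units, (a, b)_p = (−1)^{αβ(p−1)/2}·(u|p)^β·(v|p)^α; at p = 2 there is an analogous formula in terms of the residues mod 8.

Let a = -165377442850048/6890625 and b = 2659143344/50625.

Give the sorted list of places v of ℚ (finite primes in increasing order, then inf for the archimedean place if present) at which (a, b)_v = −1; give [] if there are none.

[2, 23]

(a, b) ≡ (-253, 11) mod (ℚ^×)²; places V = {2, 3, 5, 7, 11, 13, 23, ∞}.
(a,b)_2: α=8, β=4; u≡3, v≡3 (mod 8); ε(u)ε(v)=1·1, αω(v)=8·1, βω(u)=4·1; sum ≡ 1  ⇒  -1.
(a,b)_7: α=-2, u≡6; β=0, v≡4 (mod 7); (6|7)=-1, (4|7)=+1; sign (−1)^0·-1^0·+1^-2 = +1.
(a,b)_5: α=-6, u≡2; β=-4, v≡4 (mod 5); (2|5)=-1, (4|5)=+1; sign (−1)^0·-1^-4·+1^-6 = +1.
(a,b)_3: α=-2, u≡2; β=-4, v≡2 (mod 3); (2|3)=-1, (2|3)=-1; sign (−1)^0·-1^-4·-1^-2 = +1.
(a,b)_23: α=3, u≡1; β=2, v≡20 (mod 23); (1|23)=+1, (20|23)=-1; sign (−1)^0·+1^2·-1^3 = -1.
(a,b)_13: α=6, u≡8; β=4, v≡8 (mod 13); (8|13)=-1, (8|13)=-1; sign (−1)^0·-1^4·-1^6 = +1.
(a,b)_∞: sgn(-253)=−, sgn(11)=+, so +1.
(a,b)_11: α=1, u≡10; β=1, v≡1 (mod 11); (10|11)=-1, (1|11)=+1; sign (−1)^1·-1^1·+1^1 = +1.
Ram(-253, 11) = {2, 23}; no ℚ_2-point on the conic.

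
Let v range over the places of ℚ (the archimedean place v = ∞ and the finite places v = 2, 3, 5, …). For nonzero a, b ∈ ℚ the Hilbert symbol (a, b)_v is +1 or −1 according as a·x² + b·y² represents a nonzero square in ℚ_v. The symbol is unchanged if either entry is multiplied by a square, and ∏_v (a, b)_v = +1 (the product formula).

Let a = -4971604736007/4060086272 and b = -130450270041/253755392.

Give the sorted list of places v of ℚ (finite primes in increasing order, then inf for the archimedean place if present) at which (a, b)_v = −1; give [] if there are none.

[7, inf]

Mod squares: a ≡ -14, b ≡ -2. Check v ∈ {∞, 2, 3, 7, 11, 13}.
v=11: a=11^-2·(≡8), b=11^-2·(≡4) mod 11; (8|11)=-1, (4|11)=+1; (−1)^{-2·-2·5}·(-1)^-2·(+1)^-2 = +1.
v=3: a=3^6·(≡1), b=3^8·(≡1) mod 3; (1|3)=+1, (1|3)=+1; (−1)^{6·8·1}·(+1)^8·(+1)^6 = +1.
v=2: v_2(a)=-25, v_2(b)=-21; units ≡ 1, 7 (mod 8); ε·ε+αω+βω = 0·1+-25·0+-21·0 ≡ 0  ⇒  (a,b)_2 = +1.
v=13: a=13^2·(≡12), b=13^2·(≡5) mod 13; (12|13)=+1, (5|13)=-1; (−1)^{2·2·6}·(+1)^2·(-1)^2 = +1.
v=7: a=7^9·(≡5), b=7^6·(≡6) mod 7; (5|7)=-1, (6|7)=-1; (−1)^{9·6·3}·(-1)^6·(-1)^9 = -1.
v=∞: -14 < 0 and -2 < 0  ⇒  (a,b)_∞ = -1.
|Ram(-14, -2)| = 2, even; anisotropic at {7, ∞}.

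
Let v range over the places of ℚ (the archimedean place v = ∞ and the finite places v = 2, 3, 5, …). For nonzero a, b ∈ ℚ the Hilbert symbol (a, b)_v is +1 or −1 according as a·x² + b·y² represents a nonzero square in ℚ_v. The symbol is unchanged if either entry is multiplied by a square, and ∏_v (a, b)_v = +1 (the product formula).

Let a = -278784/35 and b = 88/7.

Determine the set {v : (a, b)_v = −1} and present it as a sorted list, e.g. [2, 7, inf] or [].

Mod squares: a ≡ -35, b ≡ 154. Check v ∈ {∞, 2, 3, 5, 7, 11}.
v=11: a=11^2·(≡3), b=11^1·(≡9) mod 11; (3|11)=+1, (9|11)=+1; (−1)^{2·1·5}·(+1)^1·(+1)^2 = +1.
v=5: a=5^-1·(≡3), b=5^0·(≡4) mod 5; (3|5)=-1, (4|5)=+1; (−1)^{-1·0·2}·(-1)^0·(+1)^-1 = +1.
v=3: a=3^2·(≡1), b=3^0·(≡1) mod 3; (1|3)=+1, (1|3)=+1; (−1)^{2·0·1}·(+1)^0·(+1)^2 = +1.
v=2: v_2(a)=8, v_2(b)=3; units ≡ 5, 5 (mod 8); ε·ε+αω+βω = 0·0+8·1+3·1 ≡ 1  ⇒  (a,b)_2 = -1.
v=7: a=7^-1·(≡1), b=7^-1·(≡4) mod 7; (1|7)=+1, (4|7)=+1; (−1)^{-1·-1·3}·(+1)^-1·(+1)^-1 = -1.
v=∞: -35 < 0 and 154 > 0  ⇒  (a,b)_∞ = +1.
|Ram(-35, 154)| = 2, even; anisotropic at {2, 7}.

[2, 7]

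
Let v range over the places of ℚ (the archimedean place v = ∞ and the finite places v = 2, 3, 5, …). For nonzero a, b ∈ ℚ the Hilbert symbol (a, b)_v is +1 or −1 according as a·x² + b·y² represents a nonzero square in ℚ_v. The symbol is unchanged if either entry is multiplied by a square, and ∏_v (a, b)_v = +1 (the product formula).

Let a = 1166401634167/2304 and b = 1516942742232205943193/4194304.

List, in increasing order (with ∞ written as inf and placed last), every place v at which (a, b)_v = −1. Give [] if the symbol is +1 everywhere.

(a, b) ≡ (703, 533577) mod (ℚ^×)²; places V = {2, 3, 7, 11, 17, 19, 23, 37, ∞}.
(a,b)_3: α=-2, u≡1; β=1, v≡1 (mod 3); (1|3)=+1, (1|3)=+1; sign (−1)^0·+1^1·+1^-2 = +1.
(a,b)_2: α=-8, β=-22; u≡7, v≡1 (mod 8); ε(u)ε(v)=1·0, αω(v)=-8·0, βω(u)=-22·0; sum ≡ 0  ⇒  +1.
(a,b)_7: α=2, u≡5; β=4, v≡2 (mod 7); (5|7)=-1, (2|7)=+1; sign (−1)^0·-1^4·+1^2 = +1.
(a,b)_19: α=1, u≡2; β=1, v≡7 (mod 19); (2|19)=-1, (7|19)=+1; sign (−1)^1·-1^1·+1^1 = +1.
(a,b)_17: α=0, u≡12; β=2, v≡15 (mod 17); (12|17)=-1, (15|17)=+1; sign (−1)^0·-1^2·+1^0 = +1.
(a,b)_11: α=2, u≡10; β=5, v≡7 (mod 11); (10|11)=-1, (7|11)=-1; sign (−1)^0·-1^5·-1^2 = -1.
(a,b)_∞: sgn(703)=+, sgn(533577)=+, so +1.
(a,b)_37: α=1, u≡23; β=1, v≡25 (mod 37); (23|37)=-1, (25|37)=+1; sign (−1)^0·-1^1·+1^1 = -1.
(a,b)_23: α=4, u≡1; β=5, v≡22 (mod 23); (1|23)=+1, (22|23)=-1; sign (−1)^0·+1^5·-1^4 = +1.
(703, 533577 / ℚ) ramifies at {11, 37}: a division algebra.

[11, 37]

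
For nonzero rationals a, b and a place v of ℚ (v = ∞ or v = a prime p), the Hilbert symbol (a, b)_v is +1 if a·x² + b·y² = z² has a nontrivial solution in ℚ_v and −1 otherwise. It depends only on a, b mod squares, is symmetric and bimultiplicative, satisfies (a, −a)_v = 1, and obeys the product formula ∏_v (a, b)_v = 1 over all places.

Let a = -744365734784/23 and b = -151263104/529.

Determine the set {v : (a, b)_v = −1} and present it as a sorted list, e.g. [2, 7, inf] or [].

Mod squares: a ≡ -322, b ≡ -1406. Check v ∈ {∞, 2, 7, 19, 23, 37, 41}.
v=37: a=37^2·(≡34), b=37^1·(≡28) mod 37; (34|37)=+1, (28|37)=+1; (−1)^{2·1·18}·(+1)^1·(+1)^2 = +1.
v=23: a=23^-1·(≡16), b=23^-2·(≡7) mod 23; (16|23)=+1, (7|23)=-1; (−1)^{-1·-2·11}·(+1)^-2·(-1)^-1 = -1.
v=41: a=41^2·(≡29), b=41^2·(≡28) mod 41; (29|41)=-1, (28|41)=-1; (−1)^{2·2·20}·(-1)^2·(-1)^2 = +1.
v=∞: -322 < 0 and -1406 < 0  ⇒  (a,b)_∞ = -1.
v=7: a=7^1·(≡5), b=7^0·(≡2) mod 7; (5|7)=-1, (2|7)=+1; (−1)^{1·0·3}·(-1)^0·(+1)^1 = +1.
v=2: v_2(a)=7, v_2(b)=7; units ≡ 7, 1 (mod 8); ε·ε+αω+βω = 1·0+7·0+7·0 ≡ 0  ⇒  (a,b)_2 = +1.
v=19: a=19^2·(≡17), b=19^1·(≡15) mod 19; (17|19)=+1, (15|19)=-1; (−1)^{2·1·9}·(+1)^1·(-1)^2 = +1.
|Ram(-322, -1406)| = 2, even; anisotropic at {23, ∞}.

[23, inf]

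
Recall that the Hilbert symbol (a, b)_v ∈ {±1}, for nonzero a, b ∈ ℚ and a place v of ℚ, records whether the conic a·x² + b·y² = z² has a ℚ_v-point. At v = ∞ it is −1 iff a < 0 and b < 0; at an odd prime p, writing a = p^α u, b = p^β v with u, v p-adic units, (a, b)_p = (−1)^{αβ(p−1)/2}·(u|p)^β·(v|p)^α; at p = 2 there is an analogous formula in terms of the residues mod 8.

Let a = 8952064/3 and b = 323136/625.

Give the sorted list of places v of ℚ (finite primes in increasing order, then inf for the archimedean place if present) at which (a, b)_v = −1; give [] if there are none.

Mod squares: a ≡ 3, b ≡ 561. Check v ∈ {∞, 2, 3, 5, 11, 17}.
v=3: a=3^-1·(≡1), b=3^3·(≡1) mod 3; (1|3)=+1, (1|3)=+1; (−1)^{-1·3·1}·(+1)^3·(+1)^-1 = -1.
v=17: a=17^2·(≡12), b=17^1·(≡8) mod 17; (12|17)=-1, (8|17)=+1; (−1)^{2·1·8}·(-1)^1·(+1)^2 = -1.
v=∞: 3 > 0 and 561 > 0  ⇒  (a,b)_∞ = +1.
v=2: v_2(a)=8, v_2(b)=6; units ≡ 3, 1 (mod 8); ε·ε+αω+βω = 1·0+8·0+6·1 ≡ 0  ⇒  (a,b)_2 = +1.
v=11: a=11^2·(≡3), b=11^1·(≡8) mod 11; (3|11)=+1, (8|11)=-1; (−1)^{2·1·5}·(+1)^1·(-1)^2 = +1.
v=5: a=5^0·(≡3), b=5^-4·(≡1) mod 5; (3|5)=-1, (1|5)=+1; (−1)^{0·-4·2}·(-1)^-4·(+1)^0 = +1.
|Ram(3, 561)| = 2, even; anisotropic at {3, 17}.

[3, 17]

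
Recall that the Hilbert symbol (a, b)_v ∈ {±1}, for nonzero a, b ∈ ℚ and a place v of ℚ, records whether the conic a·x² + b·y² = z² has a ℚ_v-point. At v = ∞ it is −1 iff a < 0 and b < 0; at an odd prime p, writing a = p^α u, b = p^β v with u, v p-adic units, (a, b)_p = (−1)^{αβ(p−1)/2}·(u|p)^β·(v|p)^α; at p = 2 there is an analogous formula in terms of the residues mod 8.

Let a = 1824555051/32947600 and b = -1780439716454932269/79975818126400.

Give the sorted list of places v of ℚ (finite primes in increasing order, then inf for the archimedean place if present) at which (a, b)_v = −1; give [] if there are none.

[2, 29]

Mod squares: a ≡ 11, b ≡ -29. Check v ∈ {∞, 2, 3, 5, 7, 11, 19, 29, 41, 53}.
v=53: a=53^2·(≡15), b=53^4·(≡43) mod 53; (15|53)=+1, (43|53)=+1; (−1)^{2·4·26}·(+1)^4·(+1)^2 = +1.
v=7: a=7^-2·(≡4), b=7^-2·(≡6) mod 7; (4|7)=+1, (6|7)=-1; (−1)^{-2·-2·3}·(+1)^-2·(-1)^-2 = +1.
v=2: v_2(a)=-4, v_2(b)=-6; units ≡ 3, 3 (mod 8); ε·ε+αω+βω = 1·1+-4·1+-6·1 ≡ 1  ⇒  (a,b)_2 = -1.
v=∞: 11 > 0 and -29 < 0  ⇒  (a,b)_∞ = +1.
v=11: a=11^1·(≡1), b=11^4·(≡9) mod 11; (1|11)=+1, (9|11)=+1; (−1)^{1·4·5}·(+1)^4·(+1)^1 = +1.
v=29: a=29^0·(≡3), b=29^1·(≡4) mod 29; (3|29)=-1, (4|29)=+1; (−1)^{0·1·14}·(-1)^1·(+1)^0 = -1.
v=5: a=5^-2·(≡4), b=5^-2·(≡1) mod 5; (4|5)=+1, (1|5)=+1; (−1)^{-2·-2·2}·(+1)^-2·(+1)^-2 = +1.
v=19: a=19^0·(≡1), b=19^-2·(≡17) mod 19; (1|19)=+1, (17|19)=+1; (−1)^{0·-2·9}·(+1)^-2·(+1)^0 = +1.
v=3: a=3^10·(≡2), b=3^12·(≡1) mod 3; (2|3)=-1, (1|3)=+1; (−1)^{10·12·1}·(-1)^12·(+1)^10 = +1.
v=41: a=41^-2·(≡35), b=41^-4·(≡13) mod 41; (35|41)=-1, (13|41)=-1; (−1)^{-2·-4·20}·(-1)^-4·(-1)^-2 = +1.
(11, -29 / ℚ) ramifies at {2, 29}: a division algebra.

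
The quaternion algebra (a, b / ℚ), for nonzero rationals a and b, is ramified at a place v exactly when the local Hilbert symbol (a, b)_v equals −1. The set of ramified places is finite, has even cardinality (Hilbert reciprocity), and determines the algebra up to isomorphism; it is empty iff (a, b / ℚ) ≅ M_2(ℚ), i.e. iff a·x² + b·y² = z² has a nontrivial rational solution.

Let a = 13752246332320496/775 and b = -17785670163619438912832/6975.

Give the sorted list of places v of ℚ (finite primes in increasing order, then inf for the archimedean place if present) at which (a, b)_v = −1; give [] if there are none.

[7, 11, 13, 17, 19, 31]

(a, b) ≡ (2533289, -64883) mod (ℚ^×)²; places V = {2, 3, 5, 7, 11, 13, 17, 19, 23, 31, ∞}.
(a,b)_3: α=0, u≡2; β=-2, v≡1 (mod 3); (2|3)=-1, (1|3)=+1; sign (−1)^0·-1^-2·+1^0 = +1.
(a,b)_31: α=-1, u≡3; β=-1, v≡30 (mod 31); (3|31)=-1, (30|31)=-1; sign (−1)^1·-1^-1·-1^-1 = -1.
(a,b)_2: α=4, β=6; u≡1, v≡5 (mod 8); ε(u)ε(v)=0·0, αω(v)=4·1, βω(u)=6·0; sum ≡ 0  ⇒  +1.
(a,b)_5: α=-2, u≡1; β=-2, v≡2 (mod 5); (1|5)=+1, (2|5)=-1; sign (−1)^0·+1^-2·-1^-2 = +1.
(a,b)_∞: sgn(2533289)=+, sgn(-64883)=−, so +1.
(a,b)_13: α=2, u≡8; β=3, v≡3 (mod 13); (8|13)=-1, (3|13)=+1; sign (−1)^0·-1^3·+1^2 = -1.
(a,b)_7: α=6, u≡3; β=7, v≡3 (mod 7); (3|7)=-1, (3|7)=-1; sign (−1)^0·-1^7·-1^6 = -1.
(a,b)_11: α=1, u≡9; β=2, v≡7 (mod 11); (9|11)=+1, (7|11)=-1; sign (−1)^0·+1^2·-1^1 = -1.
(a,b)_17: α=1, u≡3; β=2, v≡11 (mod 17); (3|17)=-1, (11|17)=-1; sign (−1)^0·-1^2·-1^1 = -1.
(a,b)_19: α=1, u≡3; β=2, v≡3 (mod 19); (3|19)=-1, (3|19)=-1; sign (−1)^0·-1^2·-1^1 = -1.
(a,b)_23: α=3, u≡7; β=3, v≡1 (mod 23); (7|23)=-1, (1|23)=+1; sign (−1)^1·-1^3·+1^3 = +1.
(2533289, -64883 / ℚ) ramifies at {7, 11, 13, 17, 19, 31}: a division algebra.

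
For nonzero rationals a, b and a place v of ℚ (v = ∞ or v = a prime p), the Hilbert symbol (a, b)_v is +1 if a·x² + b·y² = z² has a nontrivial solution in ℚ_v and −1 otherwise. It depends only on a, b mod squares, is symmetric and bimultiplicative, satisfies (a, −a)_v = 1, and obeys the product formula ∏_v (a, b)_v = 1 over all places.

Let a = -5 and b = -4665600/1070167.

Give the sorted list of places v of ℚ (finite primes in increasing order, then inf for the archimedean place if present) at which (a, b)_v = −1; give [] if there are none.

Mod squares: a ≡ -5, b ≡ -7. Check v ∈ {∞, 2, 3, 5, 7, 17, 23}.
v=2: v_2(a)=0, v_2(b)=8; units ≡ 3, 1 (mod 8); ε·ε+αω+βω = 1·0+0·0+8·1 ≡ 0  ⇒  (a,b)_2 = +1.
v=3: a=3^0·(≡1), b=3^6·(≡2) mod 3; (1|3)=+1, (2|3)=-1; (−1)^{0·6·1}·(+1)^6·(-1)^0 = +1.
v=23: a=23^0·(≡18), b=23^-2·(≡4) mod 23; (18|23)=+1, (4|23)=+1; (−1)^{0·-2·11}·(+1)^-2·(+1)^0 = +1.
v=∞: -5 < 0 and -7 < 0  ⇒  (a,b)_∞ = -1.
v=7: a=7^0·(≡2), b=7^-1·(≡5) mod 7; (2|7)=+1, (5|7)=-1; (−1)^{0·-1·3}·(+1)^-1·(-1)^0 = +1.
v=5: a=5^1·(≡4), b=5^2·(≡3) mod 5; (4|5)=+1, (3|5)=-1; (−1)^{1·2·2}·(+1)^2·(-1)^1 = -1.
v=17: a=17^0·(≡12), b=17^-2·(≡6) mod 17; (12|17)=-1, (6|17)=-1; (−1)^{0·-2·8}·(-1)^-2·(-1)^0 = +1.
|Ram(-5, -7)| = 2, even; anisotropic at {5, ∞}.

[5, inf]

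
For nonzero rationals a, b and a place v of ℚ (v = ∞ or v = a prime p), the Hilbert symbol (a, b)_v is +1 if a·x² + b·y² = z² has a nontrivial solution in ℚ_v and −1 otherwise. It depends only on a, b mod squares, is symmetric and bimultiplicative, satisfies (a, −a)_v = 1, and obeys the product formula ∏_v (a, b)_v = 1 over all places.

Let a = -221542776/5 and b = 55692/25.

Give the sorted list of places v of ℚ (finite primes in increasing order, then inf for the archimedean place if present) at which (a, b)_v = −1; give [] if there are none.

[2, 5, 7, 13]

Mod squares: a ≡ -70, b ≡ 1547. Check v ∈ {∞, 2, 3, 5, 7, 13, 17}.
v=3: a=3^4·(≡2), b=3^2·(≡2) mod 3; (2|3)=-1, (2|3)=-1; (−1)^{4·2·1}·(-1)^2·(-1)^4 = +1.
v=5: a=5^-1·(≡4), b=5^-2·(≡2) mod 5; (4|5)=+1, (2|5)=-1; (−1)^{-1·-2·2}·(+1)^-2·(-1)^-1 = -1.
v=7: a=7^1·(≡4), b=7^1·(≡1) mod 7; (4|7)=+1, (1|7)=+1; (−1)^{1·1·3}·(+1)^1·(+1)^1 = -1.
v=2: v_2(a)=3, v_2(b)=2; units ≡ 5, 3 (mod 8); ε·ε+αω+βω = 0·1+3·1+2·1 ≡ 1  ⇒  (a,b)_2 = -1.
v=13: a=13^2·(≡11), b=13^1·(≡6) mod 13; (11|13)=-1, (6|13)=-1; (−1)^{2·1·6}·(-1)^1·(-1)^2 = -1.
v=∞: -70 < 0 and 1547 > 0  ⇒  (a,b)_∞ = +1.
v=17: a=17^2·(≡13), b=17^1·(≡10) mod 17; (13|17)=+1, (10|17)=-1; (−1)^{2·1·8}·(+1)^1·(-1)^2 = +1.
|Ram(-70, 1547)| = 4, even; anisotropic at {2, 5, 7, 13}.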